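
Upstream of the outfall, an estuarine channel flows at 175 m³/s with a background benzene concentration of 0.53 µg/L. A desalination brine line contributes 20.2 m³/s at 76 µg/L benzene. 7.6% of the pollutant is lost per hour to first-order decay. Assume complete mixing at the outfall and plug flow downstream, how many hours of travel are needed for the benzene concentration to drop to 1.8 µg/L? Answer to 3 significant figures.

19.4 h

After mixing, C = (175.0·0.5300 + 20.20·76.00) / 195.2 = 1628/195.2 = 8.340 µg/L.
7.6%/h lost → k = −ln(1 − 0.076) = 0.07904 h⁻¹.
8.340·exp(−k·t) = 1.8 → t = ln(8.340/1.8)/k = 69830 s = 19.40 h.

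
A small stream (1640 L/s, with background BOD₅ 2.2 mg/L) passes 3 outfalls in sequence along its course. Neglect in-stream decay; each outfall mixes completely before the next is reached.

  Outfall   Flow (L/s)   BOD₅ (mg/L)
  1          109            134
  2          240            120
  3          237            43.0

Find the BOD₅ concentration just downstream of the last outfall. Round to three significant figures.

After outfall 1: Q = 1640 + 109.0 = 1749 L/s; C = (1640·2.200 + 109.0·134.0)/1749 = 10.41 mg/L.
After outfall 2: Q = 1749 + 240.0 = 1989 L/s; C = (1749·10.41 + 240.0·120.0)/1989 = 23.64 mg/L.
After outfall 3: Q = 1989 + 237.0 = 2226 L/s; C = (1989·23.64 + 237.0·43.00)/2226 = 25.70 mg/L.

25.7 mg/L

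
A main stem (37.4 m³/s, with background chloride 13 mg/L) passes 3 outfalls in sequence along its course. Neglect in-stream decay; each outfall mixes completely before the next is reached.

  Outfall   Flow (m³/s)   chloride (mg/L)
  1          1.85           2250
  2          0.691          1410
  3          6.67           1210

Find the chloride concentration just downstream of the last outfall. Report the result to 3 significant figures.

Outfall 1: combined Q = 39.25 m³/s; C = (37.40·13.00 + 1.850·2250)/39.25 = 118.4 mg/L.
Outfall 2: combined Q = 39.94 m³/s; C = (39.25·118.4 + 0.6910·1410)/39.94 = 140.8 mg/L.
Outfall 3: combined Q = 46.61 m³/s; C = (39.94·140.8 + 6.670·1210)/46.61 = 293.8 mg/L.

294 mg/L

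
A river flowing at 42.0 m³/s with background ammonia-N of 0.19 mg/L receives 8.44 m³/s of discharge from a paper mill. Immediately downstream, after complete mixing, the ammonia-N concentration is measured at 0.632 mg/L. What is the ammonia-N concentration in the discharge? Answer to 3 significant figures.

Mass balance: 42.00·0.1900 + 8.440·Cₑ = 50.44·0.6320
→ Cₑ = (50.44·0.6320 − 42.00·0.1900) / 8.440 = 2.832 mg/L.

2.83 mg/L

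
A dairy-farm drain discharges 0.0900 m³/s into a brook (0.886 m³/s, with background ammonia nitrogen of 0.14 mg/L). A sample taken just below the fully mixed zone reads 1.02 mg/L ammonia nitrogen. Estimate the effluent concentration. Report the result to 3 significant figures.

Mass balance: 0.8860·0.1400 + 0.09000·Cₑ = 0.9760·1.020
→ Cₑ = (0.9760·1.020 − 0.8860·0.1400) / 0.09000 = 9.683 mg/L.

9.68 mg/L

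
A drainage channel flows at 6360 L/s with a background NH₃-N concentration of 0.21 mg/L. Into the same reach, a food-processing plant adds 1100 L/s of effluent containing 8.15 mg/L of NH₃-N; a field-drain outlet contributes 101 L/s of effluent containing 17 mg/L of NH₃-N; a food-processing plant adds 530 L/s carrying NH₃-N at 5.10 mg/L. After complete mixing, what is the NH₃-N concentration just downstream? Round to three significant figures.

1.82 mg/L

Mixed concentration C = ΣQC/ΣQ = (6360·0.2100 + 1100·8.150 + 101.0·17.00 + 530.0·5.100) / 8091 = 14720/8091 = 1.819 mg/L.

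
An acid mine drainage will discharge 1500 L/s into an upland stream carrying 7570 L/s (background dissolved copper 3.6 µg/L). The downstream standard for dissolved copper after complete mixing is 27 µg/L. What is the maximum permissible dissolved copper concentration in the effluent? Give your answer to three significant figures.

At the limit, (Qr·Cr + Qe·Cₑ)/(Qr + Qe) = 27:
Cₑ = (9070·27 − 7570·3.600) / 1500 = 145.1 µg/L.

145 µg/L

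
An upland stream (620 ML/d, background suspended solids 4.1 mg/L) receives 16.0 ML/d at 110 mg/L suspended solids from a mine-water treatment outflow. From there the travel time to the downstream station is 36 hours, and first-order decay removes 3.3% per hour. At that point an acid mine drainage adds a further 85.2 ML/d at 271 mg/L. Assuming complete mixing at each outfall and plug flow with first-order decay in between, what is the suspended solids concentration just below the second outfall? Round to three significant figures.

Mixed concentration C = ΣQC/ΣQ = (620.0·4.100 + 16.00·110.0) / 636.0 = 4302/636.0 = 6.764 mg/L; combined flow 636.0 ML/d.
3.3%/h lost → k = −ln(1 − 0.033) = 0.03356 h⁻¹.
Decay over the reach: 6.764·exp(−kt) = 6.764·0.2988 = 2.021 mg/L.
Second outfall: C = (636.0·2.021 + 85.20·271.0)/721.2 = 33.80 mg/L.

33.8 mg/L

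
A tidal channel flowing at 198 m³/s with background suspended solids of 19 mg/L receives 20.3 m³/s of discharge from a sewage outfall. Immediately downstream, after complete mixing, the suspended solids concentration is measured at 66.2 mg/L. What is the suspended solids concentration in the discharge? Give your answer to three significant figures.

527 mg/L

Mass balance: 198.0·19.00 + 20.30·Cₑ = 218.3·66.20
→ Cₑ = (218.3·66.20 − 198.0·19.00) / 20.30 = 526.6 mg/L.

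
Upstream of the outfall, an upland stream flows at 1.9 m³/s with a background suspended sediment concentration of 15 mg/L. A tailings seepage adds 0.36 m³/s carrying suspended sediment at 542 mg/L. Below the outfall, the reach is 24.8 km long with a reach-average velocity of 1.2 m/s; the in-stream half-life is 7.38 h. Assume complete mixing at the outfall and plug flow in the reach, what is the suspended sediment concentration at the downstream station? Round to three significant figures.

Flow-weighted average: C = (1.900·15.00 + 0.3600·542.0) / 2.260 = 223.6/2.260 = 98.95 mg/L.
Travel time t = 24.8·1000 / 1.2 = 20670 s = 5.741 h.
Half-life 7.38 h → k = ln 2 / 7.38 = 0.09392 h⁻¹ = 2.254 d⁻¹.
After decay, C = 98.95 × e^(−kt) = 98.95 × 0.5832 = 57.71 mg/L.

57.7 mg/L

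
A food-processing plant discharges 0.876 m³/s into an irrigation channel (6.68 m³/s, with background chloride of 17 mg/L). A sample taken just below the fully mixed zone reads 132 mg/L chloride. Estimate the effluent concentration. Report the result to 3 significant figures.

Mass balance: 6.680·17.00 + 0.8760·Cₑ = 7.556·132.0
→ Cₑ = (7.556·132.0 − 6.680·17.00) / 0.8760 = 1009 mg/L.

1010 mg/L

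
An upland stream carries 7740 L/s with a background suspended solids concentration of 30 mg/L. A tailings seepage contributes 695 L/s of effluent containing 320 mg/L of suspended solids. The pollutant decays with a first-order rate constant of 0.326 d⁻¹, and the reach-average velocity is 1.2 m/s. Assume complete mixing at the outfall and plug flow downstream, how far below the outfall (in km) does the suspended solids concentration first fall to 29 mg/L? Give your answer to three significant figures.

Conservation of mass: C = (7740·30.00 + 695.0·320.0) / 8435 = 454600/8435 = 53.89 mg/L.
Set 53.89·exp(−k·t) = 29 → t = ln(53.89/29)/k = 164200 s = 45.62 h.
Distance = v·t = 1.2·164200 = 197100 m = 197.1 km.

197 km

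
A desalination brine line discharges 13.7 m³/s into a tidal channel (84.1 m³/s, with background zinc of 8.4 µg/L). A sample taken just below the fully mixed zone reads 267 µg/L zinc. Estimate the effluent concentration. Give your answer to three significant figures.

Mass balance: 84.10·8.400 + 13.70·Cₑ = 97.80·267.0
→ Cₑ = (97.80·267.0 − 84.10·8.400) / 13.70 = 1854 µg/L.

1850 µg/L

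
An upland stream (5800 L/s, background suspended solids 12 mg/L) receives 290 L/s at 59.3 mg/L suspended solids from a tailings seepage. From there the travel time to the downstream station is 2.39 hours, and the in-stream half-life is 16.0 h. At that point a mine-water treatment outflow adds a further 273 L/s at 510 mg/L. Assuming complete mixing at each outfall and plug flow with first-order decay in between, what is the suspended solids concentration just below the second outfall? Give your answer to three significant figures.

34.2 mg/L

Mixed concentration C = ΣQC/ΣQ = (5800·12.00 + 290.0·59.30) / 6090 = 86800/6090 = 14.25 mg/L; combined flow 6090 L/s.
Half-life 16.0 h → k = ln 2 / 16.0 = 0.04332 h⁻¹ = 1.040 d⁻¹.
Applying C = C₀e^(−kt): 14.25 × 0.9016 = 12.85 mg/L.
Second outfall: C = (6090·12.85 + 273.0·510.0)/6363 = 34.18 mg/L.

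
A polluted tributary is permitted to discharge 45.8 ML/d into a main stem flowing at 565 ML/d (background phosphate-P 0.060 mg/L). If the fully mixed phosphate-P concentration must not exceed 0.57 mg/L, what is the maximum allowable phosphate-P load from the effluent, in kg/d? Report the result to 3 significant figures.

Mass balance at the limit: 565.0·0.06000 + 45.80·Cₑ = 610.8·0.57 → Cₑ = 6.861 mg/L.
45.80 ML/d = 0.5301 m³/s. Load = 0.5301 m³/s × 6.861 g/m³ × 86 400 s/d = 314.3 kg/d.

314 kg/d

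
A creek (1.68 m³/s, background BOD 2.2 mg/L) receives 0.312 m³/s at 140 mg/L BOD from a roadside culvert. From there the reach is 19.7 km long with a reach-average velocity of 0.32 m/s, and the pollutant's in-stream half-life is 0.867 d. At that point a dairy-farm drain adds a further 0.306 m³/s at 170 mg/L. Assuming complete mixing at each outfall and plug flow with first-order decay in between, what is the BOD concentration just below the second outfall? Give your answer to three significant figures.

34.3 mg/L

Mass balance: C = (1.680·2.200 + 0.3120·140.0) / 1.992 = 47.38/1.992 = 23.78 mg/L; combined flow 1.992 m³/s.
Travel time t = 19.7·1000 / 0.32 = 61560 s = 17.10 h.
Half-life 0.867 d → k = ln 2 / 0.867 = 0.7995 d⁻¹.
Decay over the reach: 23.78·exp(−kt) = 23.78·0.5657 = 13.45 mg/L.
Second outfall: C = (1.992·13.45 + 0.3060·170.0)/2.298 = 34.30 mg/L.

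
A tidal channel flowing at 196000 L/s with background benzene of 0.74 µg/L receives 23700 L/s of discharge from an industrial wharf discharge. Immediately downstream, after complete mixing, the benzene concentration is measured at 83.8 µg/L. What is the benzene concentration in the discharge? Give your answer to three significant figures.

Mass balance: 196000·0.7400 + 23700·Cₑ = 219700·83.80
→ Cₑ = (219700·83.80 − 196000·0.7400) / 23700 = 770.7 µg/L.

771 µg/L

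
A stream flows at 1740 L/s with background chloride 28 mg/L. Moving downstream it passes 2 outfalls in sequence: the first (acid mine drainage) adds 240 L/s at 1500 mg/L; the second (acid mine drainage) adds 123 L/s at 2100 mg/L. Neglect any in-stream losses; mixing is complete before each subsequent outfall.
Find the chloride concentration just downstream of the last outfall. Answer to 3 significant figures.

After outfall 1: Q = 1740 + 240.0 = 1980 L/s; C = (1740·28.00 + 240.0·1500)/1980 = 206.4 mg/L.
After outfall 2: Q = 1980 + 123.0 = 2103 L/s; C = (1980·206.4 + 123.0·2100)/2103 = 317.2 mg/L.

317 mg/L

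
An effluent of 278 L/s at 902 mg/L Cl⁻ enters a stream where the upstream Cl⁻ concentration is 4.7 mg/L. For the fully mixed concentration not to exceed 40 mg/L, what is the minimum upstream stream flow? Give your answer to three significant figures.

Set C_mix = 40: (Q·4.700 + 278.0·902.0) / (Q + 278.0) = 40
→ Q = 278.0·(902.0 − 40)/(40 − 4.700) = 6789 L/s.

6790 L/s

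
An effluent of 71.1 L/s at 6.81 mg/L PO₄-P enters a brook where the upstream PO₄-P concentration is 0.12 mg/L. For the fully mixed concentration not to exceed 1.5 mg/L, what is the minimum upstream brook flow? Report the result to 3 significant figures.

Set C_mix = 1.5: (Q·0.1200 + 71.10·6.810) / (Q + 71.10) = 1.5
→ Q = 71.10·(6.810 − 1.5)/(1.5 − 0.1200) = 273.6 L/s.

274 L/s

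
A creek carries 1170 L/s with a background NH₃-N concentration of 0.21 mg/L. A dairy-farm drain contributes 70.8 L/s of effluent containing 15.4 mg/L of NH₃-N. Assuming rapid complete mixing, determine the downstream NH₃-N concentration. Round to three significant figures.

Flow-weighted average: C = (1170·0.2100 + 70.80·15.40) / 1241 = 1336/1241 = 1.077 mg/L.

1.08 mg/L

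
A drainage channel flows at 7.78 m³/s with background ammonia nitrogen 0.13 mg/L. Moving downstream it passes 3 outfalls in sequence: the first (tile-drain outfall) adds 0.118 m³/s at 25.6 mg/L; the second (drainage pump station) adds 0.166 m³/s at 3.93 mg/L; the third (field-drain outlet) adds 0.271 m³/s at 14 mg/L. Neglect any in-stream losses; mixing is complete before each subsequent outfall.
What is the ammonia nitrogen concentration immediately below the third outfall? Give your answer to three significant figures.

1.02 mg/L

Outfall 1: combined Q = 7.898 m³/s; C = (7.780·0.1300 + 0.1180·25.60)/7.898 = 0.5105 mg/L.
Outfall 2: combined Q = 8.064 m³/s; C = (7.898·0.5105 + 0.1660·3.930)/8.064 = 0.5809 mg/L.
Outfall 3: combined Q = 8.335 m³/s; C = (8.064·0.5809 + 0.2710·14.00)/8.335 = 1.017 mg/L.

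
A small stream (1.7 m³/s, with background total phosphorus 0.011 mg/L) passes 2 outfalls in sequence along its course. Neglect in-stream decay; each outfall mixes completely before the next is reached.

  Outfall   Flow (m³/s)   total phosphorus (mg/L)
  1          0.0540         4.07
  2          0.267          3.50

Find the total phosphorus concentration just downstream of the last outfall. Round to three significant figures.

0.580 mg/L

After outfall 1: Q = 1.700 + 0.05400 = 1.754 m³/s; C = (1.700·0.01100 + 0.05400·4.070)/1.754 = 0.1360 mg/L.
After outfall 2: Q = 1.754 + 0.2670 = 2.021 m³/s; C = (1.754·0.1360 + 0.2670·3.500)/2.021 = 0.5804 mg/L.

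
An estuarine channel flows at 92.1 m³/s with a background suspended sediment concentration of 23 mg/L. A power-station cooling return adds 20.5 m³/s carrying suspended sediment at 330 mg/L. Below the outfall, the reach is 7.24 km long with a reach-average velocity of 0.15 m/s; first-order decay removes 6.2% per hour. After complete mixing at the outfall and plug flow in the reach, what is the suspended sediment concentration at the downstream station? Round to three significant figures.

Mixed concentration C = ΣQC/ΣQ = (92.10·23.00 + 20.50·330.0) / 112.6 = 8883/112.6 = 78.89 mg/L.
Travel time t = 7.24·1000 / 0.15 = 48270 s = 13.41 h.
6.2%/h lost → k = −ln(1 − 0.062) = 0.06401 h⁻¹.
Applying C = C₀e^(−kt): 78.89 × 0.4239 = 33.45 mg/L.

33.4 mg/L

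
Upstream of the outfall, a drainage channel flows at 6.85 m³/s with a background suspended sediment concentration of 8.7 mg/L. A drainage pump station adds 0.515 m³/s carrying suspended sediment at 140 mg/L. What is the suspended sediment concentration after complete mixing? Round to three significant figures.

Conservation of mass: C = (6.850·8.700 + 0.5150·140.0) / 7.365 = 131.7/7.365 = 17.88 mg/L.

17.9 mg/L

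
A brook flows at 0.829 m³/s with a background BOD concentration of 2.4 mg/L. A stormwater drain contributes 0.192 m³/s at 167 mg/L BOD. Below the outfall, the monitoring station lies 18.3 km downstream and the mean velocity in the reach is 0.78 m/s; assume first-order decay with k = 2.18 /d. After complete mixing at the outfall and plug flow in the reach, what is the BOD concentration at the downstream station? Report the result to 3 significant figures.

Flow-weighted average: C = (0.8290·2.400 + 0.1920·167.0) / 1.021 = 34.05/1.021 = 33.35 mg/L.
Travel time t = 18.3·1000 / 0.78 = 23460 s = 6.517 h.
Decay over the reach: 33.35·exp(−kt) = 33.35·0.5532 = 18.45 mg/L.

18.5 mg/L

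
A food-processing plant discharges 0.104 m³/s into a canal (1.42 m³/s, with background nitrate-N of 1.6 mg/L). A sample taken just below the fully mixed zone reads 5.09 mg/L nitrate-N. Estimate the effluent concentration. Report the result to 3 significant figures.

52.7 mg/L

Mass balance: 1.420·1.600 + 0.1040·Cₑ = 1.524·5.090
→ Cₑ = (1.524·5.090 − 1.420·1.600) / 0.1040 = 52.74 mg/L.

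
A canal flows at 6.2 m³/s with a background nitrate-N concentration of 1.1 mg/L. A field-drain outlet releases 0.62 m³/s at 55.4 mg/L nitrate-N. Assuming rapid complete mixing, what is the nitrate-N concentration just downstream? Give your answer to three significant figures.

6.04 mg/L

After mixing, C = (6.200·1.100 + 0.6200·55.40) / 6.820 = 41.17/6.820 = 6.036 mg/L.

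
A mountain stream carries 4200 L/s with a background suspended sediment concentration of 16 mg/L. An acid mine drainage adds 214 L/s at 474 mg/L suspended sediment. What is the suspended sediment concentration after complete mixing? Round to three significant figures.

38.2 mg/L

Conservation of mass: C = (4200·16.00 + 214.0·474.0) / 4414 = 168600/4414 = 38.20 mg/L.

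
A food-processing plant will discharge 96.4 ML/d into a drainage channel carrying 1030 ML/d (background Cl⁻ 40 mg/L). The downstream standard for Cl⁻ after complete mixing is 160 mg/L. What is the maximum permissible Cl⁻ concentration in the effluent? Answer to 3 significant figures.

1440 mg/L

At the limit, (Qr·Cr + Qe·Cₑ)/(Qr + Qe) = 160:
Cₑ = (1126·160 − 1030·40.00) / 96.40 = 1442 mg/L.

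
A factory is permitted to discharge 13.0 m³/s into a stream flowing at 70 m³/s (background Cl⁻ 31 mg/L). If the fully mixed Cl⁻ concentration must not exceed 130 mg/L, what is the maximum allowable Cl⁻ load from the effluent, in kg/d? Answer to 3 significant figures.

Mass balance at the limit: 70.00·31.00 + 13.00·Cₑ = 83.00·130 → Cₑ = 663.1 mg/L.
Load = 13.00 m³/s × 663.1 g/m³ × 86 400 s/d = 744800 kg/d.

745000 kg/d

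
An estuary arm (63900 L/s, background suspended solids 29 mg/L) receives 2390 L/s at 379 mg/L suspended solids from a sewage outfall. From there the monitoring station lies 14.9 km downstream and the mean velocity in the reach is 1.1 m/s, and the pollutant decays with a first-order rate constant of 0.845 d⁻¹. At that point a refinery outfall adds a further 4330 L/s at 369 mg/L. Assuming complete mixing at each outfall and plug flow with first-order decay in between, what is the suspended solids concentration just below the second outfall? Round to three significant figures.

After mixing, C = (63900·29.00 + 2390·379.0) / 66290 = 2759000/66290 = 41.62 mg/L; combined flow 66290 L/s.
Travel time t = 14.9·1000 / 1.1 = 13550 s = 3.763 h.
Applying C = C₀e^(−kt): 41.62 × 0.8759 = 36.45 mg/L.
At the second outfall, C = (66290·36.45 + 4330·369.0) / (66290 + 4330) = 56.84 mg/L.

56.8 mg/L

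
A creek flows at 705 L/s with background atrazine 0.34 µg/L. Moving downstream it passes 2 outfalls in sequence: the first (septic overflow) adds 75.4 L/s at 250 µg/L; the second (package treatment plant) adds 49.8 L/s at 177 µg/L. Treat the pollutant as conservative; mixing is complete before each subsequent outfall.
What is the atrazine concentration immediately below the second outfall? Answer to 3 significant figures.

33.6 µg/L

Outfall 1: combined Q = 780.4 L/s; C = (705.0·0.3400 + 75.40·250.0)/780.4 = 24.46 µg/L.
Outfall 2: combined Q = 830.2 L/s; C = (780.4·24.46 + 49.80·177.0)/830.2 = 33.61 µg/L.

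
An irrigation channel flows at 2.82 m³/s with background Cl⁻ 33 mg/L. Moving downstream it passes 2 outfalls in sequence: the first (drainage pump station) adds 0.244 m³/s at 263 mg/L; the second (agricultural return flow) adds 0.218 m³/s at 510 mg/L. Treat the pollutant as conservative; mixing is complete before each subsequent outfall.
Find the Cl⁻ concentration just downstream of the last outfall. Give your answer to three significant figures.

Outfall 1: combined Q = 3.064 m³/s; C = (2.820·33.00 + 0.2440·263.0)/3.064 = 51.32 mg/L.
Outfall 2: combined Q = 3.282 m³/s; C = (3.064·51.32 + 0.2180·510.0)/3.282 = 81.78 mg/L.

81.8 mg/L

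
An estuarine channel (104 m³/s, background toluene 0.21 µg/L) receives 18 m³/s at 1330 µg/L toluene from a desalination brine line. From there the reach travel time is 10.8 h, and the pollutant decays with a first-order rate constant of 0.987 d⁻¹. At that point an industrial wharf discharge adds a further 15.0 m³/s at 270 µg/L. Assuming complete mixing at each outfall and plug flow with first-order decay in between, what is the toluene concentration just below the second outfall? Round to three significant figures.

142 µg/L

After mixing, C = (104.0·0.2100 + 18.00·1330) / 122.0 = 23960/122.0 = 196.4 µg/L; combined flow 122.0 m³/s.
Applying C = C₀e^(−kt): 196.4 × 0.6414 = 126.0 µg/L.
At the second outfall, C = (122.0·126.0 + 15.00·270.0) / (122.0 + 15.00) = 141.7 µg/L.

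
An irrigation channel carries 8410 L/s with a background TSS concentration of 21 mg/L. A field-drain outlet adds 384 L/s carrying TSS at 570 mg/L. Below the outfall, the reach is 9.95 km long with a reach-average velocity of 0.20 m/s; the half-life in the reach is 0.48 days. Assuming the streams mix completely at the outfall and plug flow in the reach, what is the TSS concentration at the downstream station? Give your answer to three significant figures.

19.6 mg/L

After mixing, C = (8410·21.00 + 384.0·570.0) / 8794 = 395500/8794 = 44.97 mg/L.
Travel time t = 9.95·1000 / 0.20 = 49750 s = 13.82 h.
Half-life 0.48 d → k = ln 2 / 0.48 = 1.444 d⁻¹.
Applying C = C₀e^(−kt): 44.97 × 0.4354 = 19.58 mg/L.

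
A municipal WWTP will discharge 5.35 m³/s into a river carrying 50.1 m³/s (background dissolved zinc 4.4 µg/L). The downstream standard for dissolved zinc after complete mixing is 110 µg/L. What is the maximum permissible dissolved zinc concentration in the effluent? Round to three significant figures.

At the limit, (Qr·Cr + Qe·Cₑ)/(Qr + Qe) = 110:
Cₑ = (55.45·110 − 50.10·4.400) / 5.350 = 1099 µg/L.

1100 µg/L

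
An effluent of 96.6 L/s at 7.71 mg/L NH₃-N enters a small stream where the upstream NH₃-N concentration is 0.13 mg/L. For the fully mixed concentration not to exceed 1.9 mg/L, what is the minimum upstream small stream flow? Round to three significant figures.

317 L/s

Set C_mix = 1.9: (Q·0.1300 + 96.60·7.710) / (Q + 96.60) = 1.9
→ Q = 96.60·(7.710 − 1.9)/(1.9 − 0.1300) = 317.1 L/s.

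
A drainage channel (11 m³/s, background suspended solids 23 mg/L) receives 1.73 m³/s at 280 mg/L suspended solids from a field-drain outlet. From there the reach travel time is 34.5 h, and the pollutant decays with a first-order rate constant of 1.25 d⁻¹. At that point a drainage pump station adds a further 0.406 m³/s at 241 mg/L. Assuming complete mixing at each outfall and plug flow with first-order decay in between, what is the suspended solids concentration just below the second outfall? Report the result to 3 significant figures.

16.8 mg/L

Flow-weighted average: C = (11.00·23.00 + 1.730·280.0) / 12.73 = 737.4/12.73 = 57.93 mg/L; combined flow 12.73 m³/s.
Decay over the reach: 57.93·exp(−kt) = 57.93·0.1658 = 9.605 mg/L.
At the second outfall, C = (12.73·9.605 + 0.4060·241.0) / (12.73 + 0.4060) = 16.76 mg/L.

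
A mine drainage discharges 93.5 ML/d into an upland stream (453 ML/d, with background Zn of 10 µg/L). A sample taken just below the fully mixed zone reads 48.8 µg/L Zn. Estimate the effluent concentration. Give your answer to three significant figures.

Mass balance: 453.0·10.00 + 93.50·Cₑ = 546.5·48.80
→ Cₑ = (546.5·48.80 − 453.0·10.00) / 93.50 = 236.8 µg/L.

237 µg/L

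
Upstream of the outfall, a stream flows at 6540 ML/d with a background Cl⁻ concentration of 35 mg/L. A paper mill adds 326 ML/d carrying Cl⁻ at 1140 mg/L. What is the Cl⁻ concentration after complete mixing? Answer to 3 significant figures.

87.5 mg/L

Mixed concentration C = ΣQC/ΣQ = (6540·35.00 + 326.0·1140) / 6866 = 600500/6866 = 87.47 mg/L.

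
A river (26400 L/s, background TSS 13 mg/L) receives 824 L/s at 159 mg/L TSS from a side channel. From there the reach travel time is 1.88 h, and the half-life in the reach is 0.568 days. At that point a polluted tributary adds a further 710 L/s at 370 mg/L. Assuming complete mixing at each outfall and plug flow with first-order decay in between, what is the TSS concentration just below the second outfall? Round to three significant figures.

24.8 mg/L

Conservation of mass: C = (26400·13.00 + 824.0·159.0) / 27220 = 474200/27220 = 17.42 mg/L; combined flow 27220 L/s.
Half-life 0.568 d → k = ln 2 / 0.568 = 1.220 d⁻¹.
First-order decay: C = 17.42·exp(−k·t) = 17.42·0.9088 = 15.83 mg/L.
Second outfall: C = (27220·15.83 + 710.0·370.0)/27930 = 24.83 mg/L.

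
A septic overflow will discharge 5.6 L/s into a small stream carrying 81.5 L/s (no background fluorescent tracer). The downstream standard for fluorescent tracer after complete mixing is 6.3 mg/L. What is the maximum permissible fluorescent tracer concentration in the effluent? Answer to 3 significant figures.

98.0 mg/L

At the limit, (Qr·Cr + Qe·Cₑ)/(Qr + Qe) = 6.3:
Cₑ = (87.10·6.3 − 81.50·0) / 5.600 = 97.99 mg/L.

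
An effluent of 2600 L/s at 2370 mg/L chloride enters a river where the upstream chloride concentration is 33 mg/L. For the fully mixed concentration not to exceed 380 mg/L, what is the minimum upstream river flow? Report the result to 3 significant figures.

14900 L/s

Set C_mix = 380: (Q·33.00 + 2600·2370) / (Q + 2600) = 380
→ Q = 2600·(2370 − 380)/(380 − 33.00) = 14910 L/s.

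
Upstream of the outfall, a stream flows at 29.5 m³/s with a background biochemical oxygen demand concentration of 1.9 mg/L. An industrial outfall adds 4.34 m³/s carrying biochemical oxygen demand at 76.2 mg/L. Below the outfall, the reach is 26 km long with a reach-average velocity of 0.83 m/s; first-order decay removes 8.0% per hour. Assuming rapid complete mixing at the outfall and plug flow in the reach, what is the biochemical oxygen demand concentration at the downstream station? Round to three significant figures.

Flow-weighted average: C = (29.50·1.900 + 4.340·76.20) / 33.84 = 386.8/33.84 = 11.43 mg/L.
Travel time t = 26·1000 / 0.83 = 31330 s = 8.701 h.
8.0%/h lost → k = −ln(1 − 0.08) = 0.08338 h⁻¹.
After decay, C = 11.43 × e^(−kt) = 11.43 × 0.4841 = 5.532 mg/L.

5.53 mg/L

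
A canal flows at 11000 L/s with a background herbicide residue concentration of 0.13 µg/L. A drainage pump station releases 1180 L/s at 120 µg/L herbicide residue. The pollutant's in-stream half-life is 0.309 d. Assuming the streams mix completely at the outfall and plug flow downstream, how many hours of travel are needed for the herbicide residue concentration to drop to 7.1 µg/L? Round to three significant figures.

5.38 h

Flow-weighted average: C = (11000·0.1300 + 1180·120.0) / 12180 = 143000/12180 = 11.74 µg/L.
Half-life 0.309 d → k = ln 2 / 0.309 = 2.243 d⁻¹.
11.74·exp(−k·t) = 7.1 → t = ln(11.74/7.1)/k = 19380 s = 5.383 h.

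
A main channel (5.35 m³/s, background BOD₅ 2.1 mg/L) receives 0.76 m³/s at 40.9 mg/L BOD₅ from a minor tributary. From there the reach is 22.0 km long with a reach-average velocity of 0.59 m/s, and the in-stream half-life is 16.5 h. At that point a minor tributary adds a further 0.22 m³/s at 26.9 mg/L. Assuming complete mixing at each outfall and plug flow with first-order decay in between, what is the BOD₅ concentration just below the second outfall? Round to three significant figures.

5.26 mg/L

Conservation of mass: C = (5.350·2.100 + 0.7600·40.90) / 6.110 = 42.32/6.110 = 6.926 mg/L; combined flow 6.110 m³/s.
Travel time t = 22.0·1000 / 0.59 = 37290 s = 10.36 h.
Half-life 16.5 h → k = ln 2 / 16.5 = 0.04201 h⁻¹ = 1.008 d⁻¹.
After decay, C = 6.926 × e^(−kt) = 6.926 × 0.6472 = 4.483 mg/L.
Second outfall: C = (6.110·4.483 + 0.2200·26.90)/6.330 = 5.262 mg/L.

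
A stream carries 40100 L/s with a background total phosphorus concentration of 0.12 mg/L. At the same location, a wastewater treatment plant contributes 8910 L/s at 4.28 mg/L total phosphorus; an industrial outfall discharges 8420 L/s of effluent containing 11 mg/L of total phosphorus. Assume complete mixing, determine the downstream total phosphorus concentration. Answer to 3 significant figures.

2.36 mg/L

Flow-weighted average: C = (40100·0.1200 + 8910·4.280 + 8420·11.00) / 57430 = 135600/57430 = 2.361 mg/L.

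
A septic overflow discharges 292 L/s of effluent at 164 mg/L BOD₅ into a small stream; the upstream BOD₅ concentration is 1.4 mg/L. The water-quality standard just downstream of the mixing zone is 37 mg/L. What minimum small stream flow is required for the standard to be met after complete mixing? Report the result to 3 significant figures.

Set C_mix = 37: (Q·1.400 + 292.0·164.0) / (Q + 292.0) = 37
→ Q = 292.0·(164.0 − 37)/(37 − 1.400) = 1042 L/s.

1040 L/s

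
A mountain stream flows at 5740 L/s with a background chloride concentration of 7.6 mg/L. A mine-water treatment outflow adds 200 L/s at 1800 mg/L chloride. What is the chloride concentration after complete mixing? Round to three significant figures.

Flow-weighted average: C = (5740·7.600 + 200.0·1800) / 5940 = 403600/5940 = 67.95 mg/L.

68.0 mg/L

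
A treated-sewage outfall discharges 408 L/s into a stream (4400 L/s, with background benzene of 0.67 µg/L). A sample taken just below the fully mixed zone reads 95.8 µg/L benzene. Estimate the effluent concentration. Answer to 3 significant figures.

1120 µg/L

Mass balance: 4400·0.6700 + 408.0·Cₑ = 4808·95.80
→ Cₑ = (4808·95.80 − 4400·0.6700) / 408.0 = 1122 µg/L.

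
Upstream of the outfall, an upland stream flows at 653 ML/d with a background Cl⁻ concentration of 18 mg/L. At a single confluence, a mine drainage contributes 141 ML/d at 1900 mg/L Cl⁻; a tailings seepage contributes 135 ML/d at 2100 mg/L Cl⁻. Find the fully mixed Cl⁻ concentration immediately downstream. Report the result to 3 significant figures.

606 mg/L

Flow-weighted average: C = (653.0·18.00 + 141.0·1900 + 135.0·2100) / 929.0 = 563200/929.0 = 606.2 mg/L.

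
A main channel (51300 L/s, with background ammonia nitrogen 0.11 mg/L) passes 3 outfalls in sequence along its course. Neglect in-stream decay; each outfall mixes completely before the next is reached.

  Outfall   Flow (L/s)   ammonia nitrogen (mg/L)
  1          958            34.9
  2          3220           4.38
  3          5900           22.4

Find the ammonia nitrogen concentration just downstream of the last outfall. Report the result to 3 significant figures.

After outfall 1: Q = 51300 + 958.0 = 52260 L/s; C = (51300·0.1100 + 958.0·34.90)/52260 = 0.7478 mg/L.
After outfall 2: Q = 52260 + 3220 = 55480 L/s; C = (52260·0.7478 + 3220·4.380)/55480 = 0.9586 mg/L.
After outfall 3: Q = 55480 + 5900 = 61380 L/s; C = (55480·0.9586 + 5900·22.40)/61380 = 3.020 mg/L.

3.02 mg/L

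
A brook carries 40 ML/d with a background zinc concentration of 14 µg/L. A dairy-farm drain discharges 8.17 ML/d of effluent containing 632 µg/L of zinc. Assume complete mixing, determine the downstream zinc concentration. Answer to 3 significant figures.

Flow-weighted average: C = (40.00·14.00 + 8.170·632.0) / 48.17 = 5723/48.17 = 118.8 µg/L.

119 µg/L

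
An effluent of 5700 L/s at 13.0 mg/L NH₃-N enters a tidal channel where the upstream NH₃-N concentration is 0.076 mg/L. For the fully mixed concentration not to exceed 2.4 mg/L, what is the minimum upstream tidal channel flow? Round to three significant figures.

Set C_mix = 2.4: (Q·0.07600 + 5700·13.00) / (Q + 5700) = 2.4
→ Q = 5700·(13.00 − 2.4)/(2.4 − 0.07600) = 26000 L/s.

26000 L/s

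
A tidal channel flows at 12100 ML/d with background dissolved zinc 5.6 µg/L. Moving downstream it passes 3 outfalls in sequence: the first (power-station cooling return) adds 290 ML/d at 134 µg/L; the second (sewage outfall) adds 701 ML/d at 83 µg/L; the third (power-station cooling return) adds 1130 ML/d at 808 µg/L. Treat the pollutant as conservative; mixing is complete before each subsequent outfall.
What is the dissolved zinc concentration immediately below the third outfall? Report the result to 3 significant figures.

After outfall 1: Q = 12100 + 290.0 = 12390 ML/d; C = (12100·5.600 + 290.0·134.0)/12390 = 8.605 µg/L.
After outfall 2: Q = 12390 + 701.0 = 13090 ML/d; C = (12390·8.605 + 701.0·83.00)/13090 = 12.59 µg/L.
After outfall 3: Q = 13090 + 1130 = 14220 ML/d; C = (13090·12.59 + 1130·808.0)/14220 = 75.79 µg/L.

75.8 µg/L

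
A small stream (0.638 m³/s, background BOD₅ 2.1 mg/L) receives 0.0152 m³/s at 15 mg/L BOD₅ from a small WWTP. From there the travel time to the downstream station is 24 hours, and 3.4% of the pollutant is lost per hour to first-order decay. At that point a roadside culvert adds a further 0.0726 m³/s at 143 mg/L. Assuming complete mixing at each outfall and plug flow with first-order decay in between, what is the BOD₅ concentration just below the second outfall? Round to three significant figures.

15.2 mg/L

Flow-weighted average: C = (0.6380·2.100 + 0.01520·15.00) / 0.6532 = 1.568/0.6532 = 2.400 mg/L; combined flow 0.6532 m³/s.
3.4%/h lost → k = −ln(1 − 0.034) = 0.03459 h⁻¹.
First-order decay: C = 2.400·exp(−k·t) = 2.400·0.4360 = 1.046 mg/L.
Second outfall: C = (0.6532·1.046 + 0.07260·143.0)/0.7258 = 15.25 mg/L.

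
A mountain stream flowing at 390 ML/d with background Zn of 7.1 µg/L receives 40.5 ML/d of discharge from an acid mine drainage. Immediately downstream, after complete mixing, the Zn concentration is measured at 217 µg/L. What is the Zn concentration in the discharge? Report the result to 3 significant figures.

2240 µg/L

Mass balance: 390.0·7.100 + 40.50·Cₑ = 430.5·217.0
→ Cₑ = (430.5·217.0 − 390.0·7.100) / 40.50 = 2238 µg/L.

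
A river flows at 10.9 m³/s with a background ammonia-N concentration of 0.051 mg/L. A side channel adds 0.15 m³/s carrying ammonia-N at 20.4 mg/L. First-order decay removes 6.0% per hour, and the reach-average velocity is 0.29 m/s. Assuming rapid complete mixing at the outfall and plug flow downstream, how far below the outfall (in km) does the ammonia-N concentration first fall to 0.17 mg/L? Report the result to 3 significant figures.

11.0 km

Mass balance: C = (10.90·0.05100 + 0.1500·20.40) / 11.05 = 3.616/11.05 = 0.3272 mg/L.
6.0%/h lost → k = −ln(1 − 0.06) = 0.06188 h⁻¹.
Set 0.3272·exp(−k·t) = 0.17 → t = ln(0.3272/0.17)/k = 38100 s = 10.58 h.
Distance = v·t = 0.29·38100 = 11050 m = 11.05 km.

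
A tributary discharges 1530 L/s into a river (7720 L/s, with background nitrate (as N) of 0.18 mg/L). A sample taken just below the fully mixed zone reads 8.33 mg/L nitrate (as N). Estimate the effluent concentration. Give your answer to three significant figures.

Mass balance: 7720·0.1800 + 1530·Cₑ = 9250·8.330
→ Cₑ = (9250·8.330 − 7720·0.1800) / 1530 = 49.45 mg/L.

49.5 mg/L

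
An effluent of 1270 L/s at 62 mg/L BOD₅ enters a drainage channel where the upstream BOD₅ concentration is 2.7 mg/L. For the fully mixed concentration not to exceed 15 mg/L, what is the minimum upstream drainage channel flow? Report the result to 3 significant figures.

4850 L/s

Set C_mix = 15: (Q·2.700 + 1270·62.00) / (Q + 1270) = 15
→ Q = 1270·(62.00 − 15)/(15 − 2.700) = 4853 L/s.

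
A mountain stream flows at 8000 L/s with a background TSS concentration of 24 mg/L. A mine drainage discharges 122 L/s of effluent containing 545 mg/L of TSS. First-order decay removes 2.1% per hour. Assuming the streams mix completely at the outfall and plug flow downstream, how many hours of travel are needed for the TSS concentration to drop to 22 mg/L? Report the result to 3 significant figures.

After mixing, C = (8000·24.00 + 122.0·545.0) / 8122 = 258500/8122 = 31.83 mg/L.
2.1%/h lost → k = −ln(1 − 0.021) = 0.02122 h⁻¹.
31.83·exp(−k·t) = 22 → t = ln(31.83/22)/k = 62630 s = 17.40 h.

17.4 h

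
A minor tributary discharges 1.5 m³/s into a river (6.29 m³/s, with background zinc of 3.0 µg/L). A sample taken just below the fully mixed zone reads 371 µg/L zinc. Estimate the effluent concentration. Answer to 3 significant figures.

1910 µg/L

Mass balance: 6.290·3.000 + 1.500·Cₑ = 7.790·371.0
→ Cₑ = (7.790·371.0 − 6.290·3.000) / 1.500 = 1914 µg/L.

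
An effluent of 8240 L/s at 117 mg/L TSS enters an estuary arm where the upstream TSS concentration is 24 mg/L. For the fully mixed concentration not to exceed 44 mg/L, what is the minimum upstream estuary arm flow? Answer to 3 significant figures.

30100 L/s

Set C_mix = 44: (Q·24.00 + 8240·117.0) / (Q + 8240) = 44
→ Q = 8240·(117.0 − 44)/(44 − 24.00) = 30080 L/s.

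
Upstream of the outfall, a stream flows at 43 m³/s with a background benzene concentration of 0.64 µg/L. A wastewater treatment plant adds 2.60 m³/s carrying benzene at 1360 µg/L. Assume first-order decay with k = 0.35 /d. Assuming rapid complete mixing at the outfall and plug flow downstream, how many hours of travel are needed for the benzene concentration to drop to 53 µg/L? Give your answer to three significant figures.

26.6 h

Mass balance: C = (43.00·0.6400 + 2.600·1360) / 45.60 = 3564/45.60 = 78.15 µg/L.
78.15·exp(−k·t) = 53 → t = ln(78.15/53)/k = 95860 s = 26.63 h.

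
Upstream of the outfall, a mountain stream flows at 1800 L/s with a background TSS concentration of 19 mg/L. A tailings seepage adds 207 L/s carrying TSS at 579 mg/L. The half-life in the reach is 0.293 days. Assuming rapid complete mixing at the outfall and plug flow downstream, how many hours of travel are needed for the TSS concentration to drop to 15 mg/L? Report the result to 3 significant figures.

After mixing, C = (1800·19.00 + 207.0·579.0) / 2007 = 154100/2007 = 76.76 mg/L.
Half-life 0.293 d → k = ln 2 / 0.293 = 2.366 d⁻¹.
76.76·exp(−k·t) = 15 → t = ln(76.76/15)/k = 59630 s = 16.56 h.

16.6 h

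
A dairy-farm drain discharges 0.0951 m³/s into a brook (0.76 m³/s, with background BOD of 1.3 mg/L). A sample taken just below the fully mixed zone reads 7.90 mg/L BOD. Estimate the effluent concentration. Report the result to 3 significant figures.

Mass balance: 0.7600·1.300 + 0.09510·Cₑ = 0.8551·7.900
→ Cₑ = (0.8551·7.900 − 0.7600·1.300) / 0.09510 = 60.64 mg/L.

60.6 mg/L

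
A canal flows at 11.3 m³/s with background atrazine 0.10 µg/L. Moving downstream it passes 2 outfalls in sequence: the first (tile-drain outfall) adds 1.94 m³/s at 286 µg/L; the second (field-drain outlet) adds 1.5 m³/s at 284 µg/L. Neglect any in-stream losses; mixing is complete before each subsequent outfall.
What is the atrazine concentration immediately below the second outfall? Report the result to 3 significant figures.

Below outfall 1: Q → 13.24 m³/s, C = (11.30·0.1000 + 1.940·286.0)/13.24 = 41.99 µg/L.
Below outfall 2: Q → 14.74 m³/s, C = (13.24·41.99 + 1.500·284.0)/14.74 = 66.62 µg/L.

66.6 µg/L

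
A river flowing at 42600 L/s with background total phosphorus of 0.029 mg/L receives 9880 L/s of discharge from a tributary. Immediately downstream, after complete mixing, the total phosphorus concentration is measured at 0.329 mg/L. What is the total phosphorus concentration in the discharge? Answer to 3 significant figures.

1.62 mg/L

Mass balance: 42600·0.02900 + 9880·Cₑ = 52480·0.3290
→ Cₑ = (52480·0.3290 − 42600·0.02900) / 9880 = 1.623 mg/L.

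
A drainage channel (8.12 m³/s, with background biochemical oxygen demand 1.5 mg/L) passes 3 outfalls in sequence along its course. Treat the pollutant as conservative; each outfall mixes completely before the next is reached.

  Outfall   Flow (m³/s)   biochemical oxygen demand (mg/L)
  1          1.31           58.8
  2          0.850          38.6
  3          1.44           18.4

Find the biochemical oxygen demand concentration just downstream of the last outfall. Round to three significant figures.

12.7 mg/L

After outfall 1: Q = 8.120 + 1.310 = 9.430 m³/s; C = (8.120·1.500 + 1.310·58.80)/9.430 = 9.460 mg/L.
After outfall 2: Q = 9.430 + 0.8500 = 10.28 m³/s; C = (9.430·9.460 + 0.8500·38.60)/10.28 = 11.87 mg/L.
After outfall 3: Q = 10.28 + 1.440 = 11.72 m³/s; C = (10.28·11.87 + 1.440·18.40)/11.72 = 12.67 mg/L.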